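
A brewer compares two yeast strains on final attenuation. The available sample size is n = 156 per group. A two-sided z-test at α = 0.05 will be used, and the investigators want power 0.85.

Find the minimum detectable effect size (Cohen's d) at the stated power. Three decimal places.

Required noncentrality: δ = z_{0.025} + z_{0.15} = 1.960 + 1.036 = 2.996.
(The second rejection-region term Φ(−δ − z_{α/2}) is negligible and dropped.)
δ = d·√(n/2) ⇒ d = δ/√(n/2) = 2.996/√(156/2) = 0.3393.

d ≈ 0.339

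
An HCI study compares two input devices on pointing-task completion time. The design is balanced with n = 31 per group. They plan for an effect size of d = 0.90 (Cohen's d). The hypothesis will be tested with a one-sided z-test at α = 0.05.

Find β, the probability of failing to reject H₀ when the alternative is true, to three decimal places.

Noncentrality parameter: δ = d·√(n/2) = 0.90 × √(31/2) = 3.5433
Critical value for a one-sided test at α = 0.05: z_α = 1.645.
Power = P(Z > 1.645 − δ) = Φ(1.898) = 0.9712.
Type II error: β = 1 − power = 1 − 0.9712 = 0.0288.

β ≈ 0.029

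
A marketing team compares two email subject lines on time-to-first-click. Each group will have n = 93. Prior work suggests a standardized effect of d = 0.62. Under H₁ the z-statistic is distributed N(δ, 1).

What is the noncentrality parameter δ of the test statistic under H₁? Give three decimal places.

δ ≈ 4.228

The noncentrality parameter scales effect size by the design's sample-size factor: δ = d·√(n/2) = 0.62 × √(93/2) = 4.2278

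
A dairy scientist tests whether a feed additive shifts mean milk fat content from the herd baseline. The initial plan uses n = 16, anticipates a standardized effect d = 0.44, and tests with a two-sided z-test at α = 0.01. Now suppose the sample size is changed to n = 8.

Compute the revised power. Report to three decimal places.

With n = 8: δ = d·√n = 0.44 × √8 = 1.2445. Critical value z_{0.005} = 2.576.
Revised power = Φ(δ − 2.576) + Φ(−δ − 2.576) = Φ(-1.331) + Φ(-3.820) = 0.0915 + 0.0001 = 0.0916.

Power ≈ 0.092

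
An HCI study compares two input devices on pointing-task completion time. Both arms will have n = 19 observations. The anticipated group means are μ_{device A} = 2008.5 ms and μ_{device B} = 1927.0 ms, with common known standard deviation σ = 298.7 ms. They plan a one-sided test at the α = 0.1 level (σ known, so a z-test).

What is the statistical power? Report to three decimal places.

Standardized effect: d = |μ_{device A} − μ_{device B}| / σ = |2008.5 − 1927.0| / 298.7 = 0.2728
Noncentrality parameter: δ = d·√(n/2) = 0.2728 × √(19/2) = 0.8410
One-sided α = 0.1 → critical value z_{0.1} = 1.282.
Power = Φ(δ − 1.282) = Φ(-0.441) = 0.3298.

Power ≈ 0.330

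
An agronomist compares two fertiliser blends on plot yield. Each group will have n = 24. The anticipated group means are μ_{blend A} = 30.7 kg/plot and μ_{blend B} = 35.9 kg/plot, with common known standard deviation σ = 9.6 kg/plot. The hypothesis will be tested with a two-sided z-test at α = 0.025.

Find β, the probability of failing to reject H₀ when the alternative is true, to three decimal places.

Standardized effect: d = |μ_{blend A} − μ_{blend B}| / σ = |30.7 − 35.9| / 9.6 = 0.5417
Noncentrality parameter: δ = d·√(n/2) = 0.5417 × √(24/2) = 1.8764
Two-sided α = 0.025 → critical value z_{0.0125} = 2.241.
Power = Φ(δ − 2.241) + Φ(−δ − 2.241) = Φ(-0.365) + Φ(-4.118) = 0.3576 + 0.0000 = 0.3576.
Type II error: β = 1 − power = 1 − 0.3576 = 0.6424.

β ≈ 0.642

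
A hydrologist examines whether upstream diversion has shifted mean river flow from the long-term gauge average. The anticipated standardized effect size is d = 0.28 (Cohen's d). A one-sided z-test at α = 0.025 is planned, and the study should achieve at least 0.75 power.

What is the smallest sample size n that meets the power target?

n = 89

Set Φ(δ − 1.960) = 0.75; then δ − 1.960 = Φ⁻¹(0.75) = 0.674, giving δ = 2.634.
δ = d·√n ⇒ n = (δ/d)² = (2.634 / 0.28)² = 88.52.
Round up to the next whole unit.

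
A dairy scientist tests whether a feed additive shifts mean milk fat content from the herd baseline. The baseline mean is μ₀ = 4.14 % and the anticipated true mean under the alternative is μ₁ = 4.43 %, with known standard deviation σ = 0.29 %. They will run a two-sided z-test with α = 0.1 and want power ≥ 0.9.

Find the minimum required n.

n = 9

Standardized effect: d = |μ₁ − μ₀| / σ = |4.43 − 4.14| / 0.29 = 1.0000
Set Φ(δ − 1.645) = 0.9; then δ − 1.645 = Φ⁻¹(0.9) = 1.282, giving δ = 2.926.
(Ignoring the negligible lower-tail rejection probability gives the usual closed-form inversion.)
δ = d·√n ⇒ n = (δ/d)² = (2.926 / 1.0000)² = 8.56.
Rounding up, n = 9.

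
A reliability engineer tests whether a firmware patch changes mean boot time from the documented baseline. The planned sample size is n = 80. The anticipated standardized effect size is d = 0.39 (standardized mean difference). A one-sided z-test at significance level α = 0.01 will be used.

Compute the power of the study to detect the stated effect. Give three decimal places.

Noncentrality parameter: δ = d·√n = 0.39 × √80 = 3.4883
Critical value for a one-sided test at α = 0.01: z_α = 2.326.
Power = Φ(δ − 2.326) = Φ(1.162) = 0.8774.

Power ≈ 0.877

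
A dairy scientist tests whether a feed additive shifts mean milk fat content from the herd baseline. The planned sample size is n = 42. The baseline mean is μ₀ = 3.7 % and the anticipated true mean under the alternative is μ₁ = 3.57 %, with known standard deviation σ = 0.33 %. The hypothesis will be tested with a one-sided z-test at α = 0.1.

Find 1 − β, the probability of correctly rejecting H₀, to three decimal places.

Standardized effect: d = |μ₁ − μ₀| / σ = |3.57 − 3.7| / 0.33 = 0.3939
Noncentrality parameter: δ = d·√n = 0.3939 × √42 = 2.5530
Critical value for a one-sided test at α = 0.1: z_α = 1.282.
Power = Φ(δ − 1.282) = Φ(1.271) = 0.8982.

Power ≈ 0.898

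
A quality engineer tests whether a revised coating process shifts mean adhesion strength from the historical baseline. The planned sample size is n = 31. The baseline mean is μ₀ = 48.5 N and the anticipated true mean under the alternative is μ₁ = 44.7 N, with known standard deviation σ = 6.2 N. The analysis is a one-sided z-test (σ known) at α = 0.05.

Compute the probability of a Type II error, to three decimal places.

β ≈ 0.039

Standardized effect: d = |μ₁ − μ₀| / σ = |44.7 − 48.5| / 6.2 = 0.6129
Noncentrality parameter: δ = d·√n = 0.6129 × √31 = 3.4125
One-sided α = 0.05 → critical value z_{0.05} = 1.645.
Power = P(Z > 1.645 − δ) = Φ(1.768) = 0.9614.
Type II error: β = 1 − power = 1 − 0.9614 = 0.0386.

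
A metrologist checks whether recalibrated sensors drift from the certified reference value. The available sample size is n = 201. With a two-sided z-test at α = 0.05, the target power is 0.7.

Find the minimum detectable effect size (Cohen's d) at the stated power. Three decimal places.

d ≈ 0.175

Required noncentrality: δ = z_{0.025} + z_{0.30} = 1.960 + 0.524 = 2.484.
(Lower-tail contribution to power is negligible for δ > 0.)
δ = d·√n ⇒ d = δ/√n = 2.484/√201 = 0.1752.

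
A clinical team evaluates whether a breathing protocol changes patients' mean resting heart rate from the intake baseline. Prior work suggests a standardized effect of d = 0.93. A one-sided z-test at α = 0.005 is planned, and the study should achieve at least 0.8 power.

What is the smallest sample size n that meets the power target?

Set Φ(δ − 2.576) = 0.8; then δ − 2.576 = Φ⁻¹(0.8) = 0.842, giving δ = 3.417.
δ = d·√n ⇒ n = (δ/d)² = (3.417 / 0.93)² = 13.50.
Rounding up, n = 14.

n = 14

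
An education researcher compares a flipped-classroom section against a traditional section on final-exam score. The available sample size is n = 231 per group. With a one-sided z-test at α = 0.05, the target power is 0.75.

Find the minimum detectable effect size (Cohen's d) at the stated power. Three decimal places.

d ≈ 0.216

Need Φ(δ − 1.645) = 0.75, so δ = 1.645 + 0.674 = 2.319.
δ = d·√(n/2) ⇒ d = δ/√(n/2) = 2.319/√(231/2) = 0.2158.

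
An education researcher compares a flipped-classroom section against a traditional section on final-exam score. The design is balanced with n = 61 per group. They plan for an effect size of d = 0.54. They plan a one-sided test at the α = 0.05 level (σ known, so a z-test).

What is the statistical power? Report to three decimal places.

Power ≈ 0.909

Noncentrality parameter: δ = d·√(n/2) = 0.54 × √(61/2) = 2.9822
One-sided α = 0.05 → critical value z_{0.05} = 1.645.
Power = P(Z > 1.645 − δ) = Φ(1.337) = 0.9095.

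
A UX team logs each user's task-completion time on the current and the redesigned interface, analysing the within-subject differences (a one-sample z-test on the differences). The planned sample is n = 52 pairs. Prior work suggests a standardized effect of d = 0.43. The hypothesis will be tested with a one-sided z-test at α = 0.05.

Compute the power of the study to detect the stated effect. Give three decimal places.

Noncentrality parameter: λ = d·√n = 0.43 × √52 = 3.1008
Critical value for a one-sided test at α = 0.05: z_α = 1.645.
Power = P(Z > 1.645 − λ) = Φ(1.456) = 0.9273.

Power ≈ 0.927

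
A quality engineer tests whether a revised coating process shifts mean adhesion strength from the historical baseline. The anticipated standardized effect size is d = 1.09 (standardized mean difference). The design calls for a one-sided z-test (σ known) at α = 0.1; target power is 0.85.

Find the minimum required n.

Set Φ(δ − 1.282) = 0.85; then δ − 1.282 = Φ⁻¹(0.85) = 1.036, giving δ = 2.318.
δ = d·√n ⇒ n = (δ/d)² = (2.318 / 1.09)² = 4.52.
Round up to the next whole unit.

n = 5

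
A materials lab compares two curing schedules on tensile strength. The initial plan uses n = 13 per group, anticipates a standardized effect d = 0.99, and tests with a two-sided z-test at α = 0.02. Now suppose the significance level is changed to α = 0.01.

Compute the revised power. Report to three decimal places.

Power ≈ 0.479

δ = d·√(n/2) = 0.99 × √(13/2) = 2.5240 (unchanged). New critical value: z_{0.005} = 2.576.
Revised power = Φ(δ − 2.576) + Φ(−δ − 2.576) = Φ(-0.052) + Φ(-5.100) = 0.4793 + 0.0000 = 0.4793.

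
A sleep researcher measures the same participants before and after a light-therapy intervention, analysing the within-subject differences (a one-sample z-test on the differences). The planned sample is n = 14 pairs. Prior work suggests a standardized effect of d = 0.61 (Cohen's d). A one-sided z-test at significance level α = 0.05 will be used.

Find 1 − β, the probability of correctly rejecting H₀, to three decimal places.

Power ≈ 0.738

Noncentrality parameter: δ = d·√n = 0.61 × √14 = 2.2824
Critical value for a one-sided test at α = 0.05: z_α = 1.645.
Power = P(Z > 1.645 − δ) = Φ(0.638) = 0.7381.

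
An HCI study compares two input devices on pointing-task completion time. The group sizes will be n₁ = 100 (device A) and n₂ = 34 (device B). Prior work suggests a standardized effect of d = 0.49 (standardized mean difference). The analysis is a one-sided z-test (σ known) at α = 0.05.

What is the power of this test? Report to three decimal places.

Power ≈ 0.795

Noncentrality parameter: δ = d / √(1/n₁ + 1/n₂) = 0.49 / √(1/100 + 1/34) = 2.4682
Critical value for a one-sided test at α = 0.05: z_α = 1.645.
Power = P(Z > 1.645 − δ) = Φ(0.823) = 0.7948.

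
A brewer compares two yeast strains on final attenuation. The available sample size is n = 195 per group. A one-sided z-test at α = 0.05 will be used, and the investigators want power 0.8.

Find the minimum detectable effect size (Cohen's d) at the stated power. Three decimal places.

Required noncentrality: δ = z_{0.05} + z_{0.20} = 1.645 + 0.842 = 2.486.
δ = d·√(n/2) ⇒ d = δ/√(n/2) = 2.486/√(195/2) = 0.2518.

d ≈ 0.252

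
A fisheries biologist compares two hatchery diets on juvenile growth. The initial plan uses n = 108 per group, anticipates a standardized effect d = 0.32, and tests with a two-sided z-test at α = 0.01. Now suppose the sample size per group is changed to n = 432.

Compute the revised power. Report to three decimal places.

With n = 432 per group: δ = d·√(n/2) = 0.32 × √(432/2) = 4.7030. Critical value z_{0.005} = 2.576.
Revised power = Φ(δ − 2.576) + Φ(−δ − 2.576) = Φ(2.127) + Φ(-7.279) = 0.9833 + 0.0000 = 0.9833.

Power ≈ 0.983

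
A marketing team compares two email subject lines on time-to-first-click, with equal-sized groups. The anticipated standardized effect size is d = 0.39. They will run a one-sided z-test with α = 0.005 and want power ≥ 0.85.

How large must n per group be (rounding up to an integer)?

Set Φ(δ − 2.576) = 0.85; then δ − 2.576 = Φ⁻¹(0.85) = 1.036, giving δ = 3.612.
δ = d·√(n/2) ⇒ n = 2(δ/d)² = 2 × (3.612 / 0.39)² = 171.58.
Rounding up, n = 172 per group.

n = 172 per group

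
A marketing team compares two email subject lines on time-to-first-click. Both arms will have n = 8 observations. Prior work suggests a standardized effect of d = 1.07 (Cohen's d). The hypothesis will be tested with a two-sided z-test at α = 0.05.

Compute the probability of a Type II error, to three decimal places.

β ≈ 0.429

Noncentrality parameter: δ = d·√(n/2) = 1.07 × √(8/2) = 2.1400
Two-sided α = 0.05 → critical value z_{0.025} = 1.960.
Power = Φ(δ − 1.960) + Φ(−δ − 1.960) = Φ(0.180) + Φ(-4.100) = 0.5714 + 0.0000 = 0.5715.
Type II error: β = 1 − power = 1 − 0.5715 = 0.4285.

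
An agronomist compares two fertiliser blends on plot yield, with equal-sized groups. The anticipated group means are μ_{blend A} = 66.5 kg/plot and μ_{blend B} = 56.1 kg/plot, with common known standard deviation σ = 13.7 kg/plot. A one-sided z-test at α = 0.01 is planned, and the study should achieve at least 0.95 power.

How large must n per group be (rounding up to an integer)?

Standardized effect: d = |μ_{blend A} − μ_{blend B}| / σ = |66.5 − 56.1| / 13.7 = 0.7591
For power 0.95 need Φ(δ − z_{0.01}) = 0.95, so δ = z_{0.01} + z_{0.05} = 2.326 + 1.645 = 3.971.
δ = d·√(n/2) ⇒ n = 2(δ/d)² = 2 × (3.971 / 0.7591)² = 54.73.
Rounding up, n = 55 per group.

n = 55 per group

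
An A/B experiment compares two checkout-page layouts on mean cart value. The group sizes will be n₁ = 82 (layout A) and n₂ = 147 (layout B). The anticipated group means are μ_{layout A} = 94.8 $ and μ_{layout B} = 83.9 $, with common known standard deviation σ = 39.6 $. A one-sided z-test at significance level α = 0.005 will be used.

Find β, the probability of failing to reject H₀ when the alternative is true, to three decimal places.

Standardized effect: d = |μ_{layout A} − μ_{layout B}| / σ = |94.8 − 83.9| / 39.6 = 0.2753
Noncentrality parameter: δ = d / √(1/n₁ + 1/n₂) = 0.2753 / √(1/82 + 1/147) = 1.9970
Critical value for a one-sided test at α = 0.005: z_α = 2.576.
Power = Φ(δ − 2.576) = Φ(-0.579) = 0.2814.
Type II error: β = 1 − power = 1 − 0.2814 = 0.7186.

β ≈ 0.719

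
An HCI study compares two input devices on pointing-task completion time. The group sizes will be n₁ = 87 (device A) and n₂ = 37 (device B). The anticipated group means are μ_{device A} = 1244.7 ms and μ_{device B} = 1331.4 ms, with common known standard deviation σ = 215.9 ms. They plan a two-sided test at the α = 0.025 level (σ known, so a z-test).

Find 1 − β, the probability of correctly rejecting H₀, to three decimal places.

Power ≈ 0.423

Standardized effect: d = |μ_{device A} − μ_{device B}| / σ = |1244.7 − 1331.4| / 215.9 = 0.4016
Noncentrality parameter: δ = d / √(1/n₁ + 1/n₂) = 0.4016 / √(1/87 + 1/37) = 2.0460
Critical value for a two-sided test at α = 0.025: z_{α/2} = 2.241.
Power = Φ(δ − 2.241) + Φ(−δ − 2.241) = Φ(-0.195) + Φ(-4.287) = 0.4226 + 0.0000 = 0.4226.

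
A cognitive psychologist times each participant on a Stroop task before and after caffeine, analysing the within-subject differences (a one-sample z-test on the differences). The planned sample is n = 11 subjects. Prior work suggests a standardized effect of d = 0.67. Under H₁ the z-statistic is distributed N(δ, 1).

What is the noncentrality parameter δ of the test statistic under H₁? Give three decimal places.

The noncentrality parameter scales effect size by the design's sample-size factor: δ = d·√n = 0.67 × √11 = 2.2221

δ ≈ 2.222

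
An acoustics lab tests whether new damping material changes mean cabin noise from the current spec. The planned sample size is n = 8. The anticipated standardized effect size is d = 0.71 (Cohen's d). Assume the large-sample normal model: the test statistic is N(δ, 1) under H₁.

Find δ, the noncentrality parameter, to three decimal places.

δ ≈ 2.008

δ = d·√n = 0.71 × √8 = 2.0082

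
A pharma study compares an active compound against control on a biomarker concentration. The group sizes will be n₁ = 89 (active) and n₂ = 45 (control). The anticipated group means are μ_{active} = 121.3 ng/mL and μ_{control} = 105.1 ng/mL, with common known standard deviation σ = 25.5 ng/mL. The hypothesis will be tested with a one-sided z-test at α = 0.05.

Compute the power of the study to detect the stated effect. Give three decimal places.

Standardized effect: d = |μ_{active} − μ_{control}| / σ = |121.3 − 105.1| / 25.5 = 0.6353
Noncentrality parameter: δ = d / √(1/n₁ + 1/n₂) = 0.6353 / √(1/89 + 1/45) = 3.4732
Critical value for a one-sided test at α = 0.05: z_α = 1.645.
Power = P(Z > 1.645 − δ) = Φ(1.828) = 0.9662.

Power ≈ 0.966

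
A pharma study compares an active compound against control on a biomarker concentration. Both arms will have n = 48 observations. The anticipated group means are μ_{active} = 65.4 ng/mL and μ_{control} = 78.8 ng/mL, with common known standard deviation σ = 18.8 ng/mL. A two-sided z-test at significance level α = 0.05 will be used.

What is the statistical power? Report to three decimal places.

Standardized effect: d = |μ_{active} − μ_{control}| / σ = |65.4 − 78.8| / 18.8 = 0.7128
Noncentrality parameter: δ = d·√(n/2) = 0.7128 × √(48/2) = 3.4918
Two-sided α = 0.05 → critical value z_{0.025} = 1.960.
Power = Φ(δ − 1.960) + Φ(−δ − 1.960) = Φ(1.532) + Φ(-5.452) = 0.9372 + 0.0000 = 0.9372.

Power ≈ 0.937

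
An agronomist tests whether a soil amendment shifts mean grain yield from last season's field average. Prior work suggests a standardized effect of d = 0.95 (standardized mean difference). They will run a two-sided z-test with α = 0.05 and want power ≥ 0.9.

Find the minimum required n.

For power 0.9 need Φ(δ − z_{0.025}) = 0.9, so δ = z_{0.025} + z_{0.10} = 1.960 + 1.282 = 3.242.
(For δ > 0 the lower-tail rejection region contributes negligibly to power, so the one-term inversion is standard.)
δ = d·√n ⇒ n = (δ/d)² = (3.242 / 0.95)² = 11.64.
Rounding up, n = 12.

n = 12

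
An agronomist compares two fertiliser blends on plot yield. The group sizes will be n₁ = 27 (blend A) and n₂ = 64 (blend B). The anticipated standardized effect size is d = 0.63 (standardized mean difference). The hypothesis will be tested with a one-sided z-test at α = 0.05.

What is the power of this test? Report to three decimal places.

Power ≈ 0.864

Noncentrality parameter: δ = d / √(1/n₁ + 1/n₂) = 0.63 / √(1/27 + 1/64) = 2.7453
One-sided α = 0.05 → critical value z_{0.05} = 1.645.
Power = P(Z > 1.645 − δ) = Φ(1.100) = 0.8644.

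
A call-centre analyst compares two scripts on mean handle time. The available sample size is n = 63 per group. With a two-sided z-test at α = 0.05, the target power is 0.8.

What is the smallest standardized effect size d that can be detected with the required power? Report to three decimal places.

d ≈ 0.499

Need Φ(δ − 1.960) = 0.8, so δ = 1.960 + 0.842 = 2.802.
(The second rejection-region term Φ(−δ − z_{α/2}) is negligible and dropped.)
δ = d·√(n/2) ⇒ d = δ/√(n/2) = 2.802/√(63/2) = 0.4992.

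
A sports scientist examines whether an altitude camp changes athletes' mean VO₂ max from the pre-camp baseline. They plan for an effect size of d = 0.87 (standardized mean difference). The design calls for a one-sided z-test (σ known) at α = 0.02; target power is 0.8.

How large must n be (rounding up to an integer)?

Set Φ(δ − 2.054) = 0.8; then δ − 2.054 = Φ⁻¹(0.8) = 0.842, giving δ = 2.895.
δ = d·√n ⇒ n = (δ/d)² = (2.895 / 0.87)² = 11.08.
Round up to the next whole unit.

n = 12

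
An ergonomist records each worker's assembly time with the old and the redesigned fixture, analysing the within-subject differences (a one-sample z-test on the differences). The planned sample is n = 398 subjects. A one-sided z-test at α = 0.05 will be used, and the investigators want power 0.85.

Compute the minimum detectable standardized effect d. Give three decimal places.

d ≈ 0.134

Need Φ(δ − 1.645) = 0.85, so δ = 1.645 + 1.036 = 2.681.
δ = d·√n ⇒ d = δ/√n = 2.681/√398 = 0.1344.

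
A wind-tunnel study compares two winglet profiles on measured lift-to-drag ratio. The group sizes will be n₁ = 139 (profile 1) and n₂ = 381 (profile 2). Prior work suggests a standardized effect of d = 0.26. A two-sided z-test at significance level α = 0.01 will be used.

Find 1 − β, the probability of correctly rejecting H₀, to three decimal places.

Noncentrality parameter: δ = d / √(1/n₁ + 1/n₂) = 0.26 / √(1/139 + 1/381) = 2.6239
Critical value for a two-sided test at α = 0.01: z_{α/2} = 2.576.
Power = Φ(δ − 2.576) + Φ(−δ − 2.576) = Φ(0.048) + Φ(-5.200) = 0.5192 + 0.0000 = 0.5192.

Power ≈ 0.519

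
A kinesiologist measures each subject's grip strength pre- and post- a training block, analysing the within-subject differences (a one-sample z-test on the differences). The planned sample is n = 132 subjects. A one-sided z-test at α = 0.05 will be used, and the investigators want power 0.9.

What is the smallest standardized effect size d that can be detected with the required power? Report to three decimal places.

d ≈ 0.255

Need Φ(δ − 1.645) = 0.9, so δ = 1.645 + 1.282 = 2.926.
δ = d·√n ⇒ d = δ/√n = 2.926/√132 = 0.2547.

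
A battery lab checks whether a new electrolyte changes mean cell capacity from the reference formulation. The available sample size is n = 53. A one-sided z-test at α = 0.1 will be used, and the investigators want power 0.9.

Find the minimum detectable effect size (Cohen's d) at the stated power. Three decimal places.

Required noncentrality: δ = z_{0.1} + z_{0.10} = 1.282 + 1.282 = 2.563.
δ = d·√n ⇒ d = δ/√n = 2.563/√53 = 0.3521.

d ≈ 0.352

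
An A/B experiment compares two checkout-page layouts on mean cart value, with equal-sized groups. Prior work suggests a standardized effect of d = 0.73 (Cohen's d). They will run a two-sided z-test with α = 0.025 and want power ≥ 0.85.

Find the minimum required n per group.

n = 41 per group

Set Φ(δ − 2.241) = 0.85; then δ − 2.241 = Φ⁻¹(0.85) = 1.036, giving δ = 3.278.
(The Φ(−δ − z_{α/2}) term is vanishingly small for δ > 0 and is dropped in the standard sample-size formula.)
δ = d·√(n/2) ⇒ n = 2(δ/d)² = 2 × (3.278 / 0.73)² = 40.32.
Round up to the next whole unit.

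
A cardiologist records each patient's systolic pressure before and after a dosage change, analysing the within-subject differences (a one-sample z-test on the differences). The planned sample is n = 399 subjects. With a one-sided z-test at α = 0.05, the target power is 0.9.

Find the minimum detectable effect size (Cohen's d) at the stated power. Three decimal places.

Required noncentrality: δ = z_{0.05} + z_{0.10} = 1.645 + 1.282 = 2.926.
δ = d·√n ⇒ d = δ/√n = 2.926/√399 = 0.1465.

d ≈ 0.147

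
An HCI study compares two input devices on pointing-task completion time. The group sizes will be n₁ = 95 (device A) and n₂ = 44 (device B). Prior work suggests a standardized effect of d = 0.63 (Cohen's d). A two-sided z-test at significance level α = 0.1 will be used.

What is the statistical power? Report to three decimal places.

Power ≈ 0.965

Noncentrality parameter: δ = d / √(1/n₁ + 1/n₂) = 0.63 / √(1/95 + 1/44) = 3.4548
Two-sided α = 0.1 → critical value z_{0.05} = 1.645.
Power = Φ(δ − 1.645) + Φ(−δ − 1.645) = Φ(1.810) + Φ(-5.100) = 0.9648 + 0.0000 = 0.9648.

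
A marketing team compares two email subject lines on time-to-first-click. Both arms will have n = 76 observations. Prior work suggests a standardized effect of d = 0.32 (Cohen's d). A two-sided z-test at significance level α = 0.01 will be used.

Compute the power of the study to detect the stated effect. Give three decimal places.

Power ≈ 0.273

Noncentrality parameter: δ = d·√(n/2) = 0.32 × √(76/2) = 1.9726
Critical value for a two-sided test at α = 0.01: z_{α/2} = 2.576.
Power = Φ(δ − 2.576) + Φ(−δ − 2.576) = Φ(-0.603) + Φ(-4.548) = 0.2732 + 0.0000 = 0.2732.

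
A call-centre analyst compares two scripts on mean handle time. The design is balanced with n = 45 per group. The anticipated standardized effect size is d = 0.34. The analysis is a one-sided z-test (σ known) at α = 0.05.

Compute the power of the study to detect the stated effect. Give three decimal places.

Power ≈ 0.487

Noncentrality parameter: δ = d·√(n/2) = 0.34 × √(45/2) = 1.6128
One-sided α = 0.05 → critical value z_{0.05} = 1.645.
Power = Φ(δ − 1.645) = Φ(-0.032) = 0.4872.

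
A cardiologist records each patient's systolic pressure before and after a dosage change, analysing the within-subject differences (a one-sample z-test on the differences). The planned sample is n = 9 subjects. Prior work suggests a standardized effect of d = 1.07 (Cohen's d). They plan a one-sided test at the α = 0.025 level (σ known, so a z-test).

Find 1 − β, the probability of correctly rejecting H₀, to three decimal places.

Noncentrality parameter: δ = d·√n = 1.07 × √9 = 3.2100
One-sided α = 0.025 → critical value z_{0.025} = 1.960.
Power = Φ(δ − 1.960) = Φ(1.250) = 0.8944.

Power ≈ 0.894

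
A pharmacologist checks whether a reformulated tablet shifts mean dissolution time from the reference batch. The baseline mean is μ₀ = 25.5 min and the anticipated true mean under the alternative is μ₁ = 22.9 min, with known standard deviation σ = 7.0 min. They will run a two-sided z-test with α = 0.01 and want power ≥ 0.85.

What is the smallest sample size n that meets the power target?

Standardized effect: d = |μ₁ − μ₀| / σ = |22.9 − 25.5| / 7.0 = 0.3714
Set Φ(δ − 2.576) = 0.85; then δ − 2.576 = Φ⁻¹(0.85) = 1.036, giving δ = 3.612.
(For δ > 0 the lower-tail rejection region contributes negligibly to power, so the one-term inversion is standard.)
δ = d·√n ⇒ n = (δ/d)² = (3.612 / 0.3714)² = 94.58.
Round up to the next whole unit.

n = 95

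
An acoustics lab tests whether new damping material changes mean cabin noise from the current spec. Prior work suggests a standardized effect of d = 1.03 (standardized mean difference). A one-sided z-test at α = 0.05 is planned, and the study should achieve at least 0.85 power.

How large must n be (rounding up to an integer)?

For power 0.85 need Φ(δ − z_{0.05}) = 0.85, so δ = z_{0.05} + z_{0.15} = 1.645 + 1.036 = 2.681.
δ = d·√n ⇒ n = (δ/d)² = (2.681 / 1.03)² = 6.78.
Round up to the next whole unit.

n = 7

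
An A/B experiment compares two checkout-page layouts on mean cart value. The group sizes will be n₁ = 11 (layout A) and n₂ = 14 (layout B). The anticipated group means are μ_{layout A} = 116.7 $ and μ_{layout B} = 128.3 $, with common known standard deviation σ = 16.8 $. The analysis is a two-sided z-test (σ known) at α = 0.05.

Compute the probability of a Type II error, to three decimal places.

β ≈ 0.597

Standardized effect: d = |μ_{layout A} − μ_{layout B}| / σ = |116.7 − 128.3| / 16.8 = 0.6905
Noncentrality parameter: δ = d / √(1/n₁ + 1/n₂) = 0.6905 / √(1/11 + 1/14) = 1.7137
Critical value for a two-sided test at α = 0.05: z_{α/2} = 1.960.
Power = Φ(δ − 1.960) + Φ(−δ − 1.960) = Φ(-0.246) + Φ(-3.674) = 0.4027 + 0.0001 = 0.4029.
Type II error: β = 1 − power = 1 − 0.4029 = 0.5971.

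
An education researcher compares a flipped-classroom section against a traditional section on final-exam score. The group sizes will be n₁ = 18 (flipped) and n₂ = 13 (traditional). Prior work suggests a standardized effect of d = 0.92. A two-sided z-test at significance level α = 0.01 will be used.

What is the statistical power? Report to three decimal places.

Power ≈ 0.481

Noncentrality parameter: δ = d / √(1/n₁ + 1/n₂) = 0.92 / √(1/18 + 1/13) = 2.5276
Two-sided α = 0.01 → critical value z_{0.005} = 2.576.
Power = Φ(δ − 2.576) + Φ(−δ − 2.576) = Φ(-0.048) + Φ(-5.103) = 0.4808 + 0.0000 = 0.4808.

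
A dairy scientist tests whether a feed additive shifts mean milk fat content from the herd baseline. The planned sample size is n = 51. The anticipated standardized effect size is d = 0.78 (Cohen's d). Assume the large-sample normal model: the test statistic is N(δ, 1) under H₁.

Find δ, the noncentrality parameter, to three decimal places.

δ = d·√n = 0.78 × √51 = 5.5703

δ ≈ 5.570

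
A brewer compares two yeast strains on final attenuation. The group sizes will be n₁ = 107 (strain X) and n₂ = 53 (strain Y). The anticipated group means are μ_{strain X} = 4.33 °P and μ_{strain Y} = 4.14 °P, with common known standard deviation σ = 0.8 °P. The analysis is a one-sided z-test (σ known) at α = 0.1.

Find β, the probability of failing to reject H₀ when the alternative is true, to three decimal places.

Standardized effect: d = |μ_{strain X} − μ_{strain Y}| / σ = |4.33 − 4.14| / 0.8 = 0.2375
Noncentrality parameter: δ = d / √(1/n₁ + 1/n₂) = 0.2375 / √(1/107 + 1/53) = 1.4139
Critical value for a one-sided test at α = 0.1: z_α = 1.282.
Power = P(Z > 1.282 − δ) = Φ(0.132) = 0.5527.
Type II error: β = 1 − power = 1 − 0.5527 = 0.4473.

β ≈ 0.447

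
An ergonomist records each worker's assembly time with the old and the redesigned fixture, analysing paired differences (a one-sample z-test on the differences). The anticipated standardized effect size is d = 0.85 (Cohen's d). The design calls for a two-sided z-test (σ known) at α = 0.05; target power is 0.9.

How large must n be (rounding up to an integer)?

n = 15

Set Φ(δ − 1.960) = 0.9; then δ − 1.960 = Φ⁻¹(0.9) = 1.282, giving δ = 3.242.
(For δ > 0 the lower-tail rejection region contributes negligibly to power, so the one-term inversion is standard.)
δ = d·√n ⇒ n = (δ/d)² = (3.242 / 0.85)² = 14.54.
Round up to the next whole unit.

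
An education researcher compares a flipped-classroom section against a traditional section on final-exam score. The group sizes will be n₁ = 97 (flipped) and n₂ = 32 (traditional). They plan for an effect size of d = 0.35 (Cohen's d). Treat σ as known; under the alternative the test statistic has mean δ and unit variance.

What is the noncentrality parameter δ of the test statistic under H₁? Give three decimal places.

δ = d / √(1/n₁ + 1/n₂) = 0.35 / √(1/97 + 1/32) = 1.7169

δ ≈ 1.717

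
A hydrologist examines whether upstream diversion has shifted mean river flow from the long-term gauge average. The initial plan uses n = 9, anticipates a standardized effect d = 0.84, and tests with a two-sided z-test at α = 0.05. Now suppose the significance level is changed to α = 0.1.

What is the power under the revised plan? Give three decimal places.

Power ≈ 0.809

δ = d·√n = 0.84 × √9 = 2.5200 (unchanged). New critical value: z_{0.05} = 1.645.
Revised power = Φ(δ − 1.645) + Φ(−δ − 1.645) = Φ(0.875) + Φ(-4.165) = 0.8093 + 0.0000 = 0.8093.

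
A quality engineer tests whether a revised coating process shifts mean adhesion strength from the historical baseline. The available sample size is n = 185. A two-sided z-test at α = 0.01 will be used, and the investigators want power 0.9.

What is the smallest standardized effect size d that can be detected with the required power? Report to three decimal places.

d ≈ 0.284

Need Φ(δ − 2.576) = 0.9, so δ = 2.576 + 1.282 = 3.857.
(Lower-tail contribution to power is negligible for δ > 0.)
δ = d·√n ⇒ d = δ/√n = 3.857/√185 = 0.2836.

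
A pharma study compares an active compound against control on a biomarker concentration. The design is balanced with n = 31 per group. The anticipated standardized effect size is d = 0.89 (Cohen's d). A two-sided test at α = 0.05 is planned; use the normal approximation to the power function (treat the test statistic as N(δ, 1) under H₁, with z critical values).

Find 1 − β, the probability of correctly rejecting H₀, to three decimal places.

Power ≈ 0.939

Noncentrality parameter: δ = d·√(n/2) = 0.89 × √(31/2) = 3.5039
Two-sided α = 0.05 → critical value z_{0.025} = 1.960.
Power = Φ(δ − 1.960) + Φ(−δ − 1.960) = Φ(1.544) + Φ(-5.464) = 0.9387 + 0.0000 = 0.9387.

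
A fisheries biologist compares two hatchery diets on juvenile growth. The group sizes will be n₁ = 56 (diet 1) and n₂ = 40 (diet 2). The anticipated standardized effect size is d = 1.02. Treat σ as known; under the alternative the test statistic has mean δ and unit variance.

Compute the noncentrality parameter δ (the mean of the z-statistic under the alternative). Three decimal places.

δ ≈ 4.927

δ = d / √(1/n₁ + 1/n₂) = 1.02 / √(1/56 + 1/40) = 4.9271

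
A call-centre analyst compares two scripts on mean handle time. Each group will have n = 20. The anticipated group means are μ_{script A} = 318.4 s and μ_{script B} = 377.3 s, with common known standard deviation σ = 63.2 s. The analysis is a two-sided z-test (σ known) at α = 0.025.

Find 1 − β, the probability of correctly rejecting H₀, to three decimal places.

Power ≈ 0.760

Standardized effect: d = |μ_{script A} − μ_{script B}| / σ = |318.4 − 377.3| / 63.2 = 0.9320
Noncentrality parameter: δ = d·√(n/2) = 0.9320 × √(20/2) = 2.9471
Critical value for a two-sided test at α = 0.025: z_{α/2} = 2.241.
Power = Φ(δ − 2.241) + Φ(−δ − 2.241) = Φ(0.706) + Φ(-5.189) = 0.7598 + 0.0000 = 0.7598.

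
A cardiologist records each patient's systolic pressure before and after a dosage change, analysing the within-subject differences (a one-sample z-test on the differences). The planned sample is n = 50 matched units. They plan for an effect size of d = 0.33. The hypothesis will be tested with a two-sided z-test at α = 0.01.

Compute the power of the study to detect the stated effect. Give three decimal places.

Noncentrality parameter: δ = d·√n = 0.33 × √50 = 2.3335
Two-sided α = 0.01 → critical value z_{0.005} = 2.576.
Power = Φ(δ − 2.576) + Φ(−δ − 2.576) = Φ(-0.242) + Φ(-4.909) = 0.4042 + 0.0000 = 0.4042.

Power ≈ 0.404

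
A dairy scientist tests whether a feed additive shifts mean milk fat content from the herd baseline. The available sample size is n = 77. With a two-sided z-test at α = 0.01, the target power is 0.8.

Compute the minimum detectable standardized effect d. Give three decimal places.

Need Φ(δ − 2.576) = 0.8, so δ = 2.576 + 0.842 = 3.417.
(Lower-tail contribution to power is negligible for δ > 0.)
δ = d·√n ⇒ d = δ/√n = 3.417/√77 = 0.3895.

d ≈ 0.389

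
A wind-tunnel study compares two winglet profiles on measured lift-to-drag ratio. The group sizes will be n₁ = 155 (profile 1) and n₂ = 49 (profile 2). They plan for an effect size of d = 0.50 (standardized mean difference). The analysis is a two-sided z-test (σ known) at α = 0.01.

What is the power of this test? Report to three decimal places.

Power ≈ 0.683

Noncentrality parameter: δ = d / √(1/n₁ + 1/n₂) = 0.50 / √(1/155 + 1/49) = 3.0508
Critical value for a two-sided test at α = 0.01: z_{α/2} = 2.576.
Power = Φ(δ − 2.576) + Φ(−δ − 2.576) = Φ(0.475) + Φ(-5.627) = 0.6826 + 0.0000 = 0.6826.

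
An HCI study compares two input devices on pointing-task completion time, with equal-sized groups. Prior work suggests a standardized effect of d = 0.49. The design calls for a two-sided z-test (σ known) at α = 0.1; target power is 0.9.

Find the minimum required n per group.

For power 0.9 need Φ(δ − z_{0.05}) = 0.9, so δ = z_{0.05} + z_{0.10} = 1.645 + 1.282 = 2.926.
(For δ > 0 the lower-tail rejection region contributes negligibly to power, so the one-term inversion is standard.)
δ = d·√(n/2) ⇒ n = 2(δ/d)² = 2 × (2.926 / 0.49)² = 71.34.
Rounding up, n = 72 per group.

n = 72 per group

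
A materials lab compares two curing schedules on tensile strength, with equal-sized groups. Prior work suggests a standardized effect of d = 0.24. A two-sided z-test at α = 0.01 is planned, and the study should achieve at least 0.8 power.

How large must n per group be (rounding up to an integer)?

For power 0.8 need Φ(δ − z_{0.005}) = 0.8, so δ = z_{0.005} + z_{0.20} = 2.576 + 0.842 = 3.417.
(For δ > 0 the lower-tail rejection region contributes negligibly to power, so the one-term inversion is standard.)
δ = d·√(n/2) ⇒ n = 2(δ/d)² = 2 × (3.417 / 0.24)² = 405.52.
Rounding up, n = 406 per group.

n = 406 per group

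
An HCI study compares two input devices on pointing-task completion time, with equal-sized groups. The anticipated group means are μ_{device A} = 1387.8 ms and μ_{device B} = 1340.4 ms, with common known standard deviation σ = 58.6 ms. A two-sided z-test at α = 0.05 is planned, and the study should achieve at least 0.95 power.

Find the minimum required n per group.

n = 40 per group

Standardized effect: d = |μ_{device A} − μ_{device B}| / σ = |1387.8 − 1340.4| / 58.6 = 0.8089
For power 0.95 need Φ(δ − z_{0.025}) = 0.95, so δ = z_{0.025} + z_{0.05} = 1.960 + 1.645 = 3.605.
(Ignoring the negligible lower-tail rejection probability gives the usual closed-form inversion.)
δ = d·√(n/2) ⇒ n = 2(δ/d)² = 2 × (3.605 / 0.8089)² = 39.72.
Rounding up, n = 40 per group.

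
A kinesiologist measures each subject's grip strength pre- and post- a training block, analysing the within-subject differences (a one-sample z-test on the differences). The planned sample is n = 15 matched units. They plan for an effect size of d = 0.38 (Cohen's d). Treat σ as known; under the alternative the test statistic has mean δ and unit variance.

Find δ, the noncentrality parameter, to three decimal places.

δ = d·√n = 0.38 × √15 = 1.4717

δ ≈ 1.472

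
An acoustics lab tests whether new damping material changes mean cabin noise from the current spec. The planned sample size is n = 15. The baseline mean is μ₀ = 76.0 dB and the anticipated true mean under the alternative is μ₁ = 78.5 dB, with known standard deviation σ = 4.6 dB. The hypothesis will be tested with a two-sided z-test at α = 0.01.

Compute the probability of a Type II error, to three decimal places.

Standardized effect: d = |μ₁ − μ₀| / σ = |78.5 − 76.0| / 4.6 = 0.5435
Noncentrality parameter: δ = d·√n = 0.5435 × √15 = 2.1049
Two-sided α = 0.01 → critical value z_{0.005} = 2.576.
Power = Φ(δ − 2.576) + Φ(−δ − 2.576) = Φ(-0.471) + Φ(-4.681) = 0.3188 + 0.0000 = 0.3188.
Type II error: β = 1 − power = 1 − 0.3188 = 0.6812.

β ≈ 0.681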